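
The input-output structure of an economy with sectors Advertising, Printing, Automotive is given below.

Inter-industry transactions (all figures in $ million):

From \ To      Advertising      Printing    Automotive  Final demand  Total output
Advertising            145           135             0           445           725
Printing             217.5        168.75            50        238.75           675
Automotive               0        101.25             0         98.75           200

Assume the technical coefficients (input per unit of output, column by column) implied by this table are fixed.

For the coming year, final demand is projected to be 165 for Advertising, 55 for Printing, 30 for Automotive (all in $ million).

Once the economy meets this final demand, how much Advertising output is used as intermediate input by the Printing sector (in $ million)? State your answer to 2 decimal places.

Technical coefficients a_ij = z_ij / X_j:
  a_11 = 145/725 = 0.20, a_21 = 217.5/725 = 0.30, a_31 = 0/725 = 0.00
  a_12 = 135/675 = 0.20, a_22 = 168.75/675 = 0.25, a_32 = 101.25/675 = 0.15
  a_13 = 0/200 = 0.00, a_23 = 50/200 = 0.25, a_33 = 0/200 = 0.00
I − A =
  [   0.80    -0.20     0.00]
  [  -0.30     0.75    -0.25]
  [   0.00    -0.15     1.00]
Cofactors of I−A, C_ij = (−1)^(i+j)·(minor ij) (rows/columns in the sector order above):
  C_11 = (0.75)(1.00) − (-0.25)(-0.15) = 0.7125
  C_12 = −[(-0.30)(1.00) − (-0.25)(0.00)] = 0.3000
  C_13 = (-0.30)(-0.15) − (0.75)(0.00) = 0.0450
  C_21 = −[(-0.20)(1.00) − (0.00)(-0.15)] = 0.2000
  C_22 = (0.80)(1.00) − (0.00)(0.00) = 0.8000
  C_23 = −[(0.80)(-0.15) − (-0.20)(0.00)] = 0.1200
  C_31 = (-0.20)(-0.25) − (0.00)(0.75) = 0.0500
  C_32 = −[(0.80)(-0.25) − (0.00)(-0.30)] = 0.2000
  C_33 = (0.80)(0.75) − (-0.20)(-0.30) = 0.5400
det(I−A) = Σ_j (I−A)_1j·C_1j = (0.80)(0.7125) + (-0.20)(0.3000) + (0.00)(0.0450) = 0.5100
adj(I−A) = Cᵀ =
  [ 0.7125   0.2000   0.0500]
  [ 0.3000   0.8000   0.2000]
  [ 0.0450   0.1200   0.5400]
(I − A)⁻¹ = adj(I−A) / det(I−A) ≈
  [   1.3971     0.3922     0.0980]
  [   0.5882     1.5686     0.3922]
  [   0.0882     0.2353     1.0588]
First solve x = (I − A)⁻¹ d = adj(I−A)·d / det(I−A); in particular x_2 = (0.3000·165 + 0.8000·55 + 0.2000·30) / 0.5100 = 99.50 / 0.5100 ≈ 195.0980.
Intermediate flow from 1 to 2: z_12 = a_12 · x_2 = 0.20 × 99.50 / 0.5100 = 19.90 / 0.5100 ≈ 39.02.

z_12 = 39.02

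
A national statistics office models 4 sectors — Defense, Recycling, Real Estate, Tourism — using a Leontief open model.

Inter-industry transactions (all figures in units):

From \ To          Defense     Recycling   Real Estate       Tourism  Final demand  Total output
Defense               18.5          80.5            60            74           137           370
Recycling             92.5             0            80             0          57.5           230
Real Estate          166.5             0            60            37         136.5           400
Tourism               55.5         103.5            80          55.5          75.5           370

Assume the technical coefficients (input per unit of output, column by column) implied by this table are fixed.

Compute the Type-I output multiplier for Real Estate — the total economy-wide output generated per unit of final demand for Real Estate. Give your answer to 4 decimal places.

Technical coefficients a_ij = z_ij / X_j:
  a_11 = 18.5/370 = 0.05, a_21 = 92.5/370 = 0.25, a_31 = 166.5/370 = 0.45, a_41 = 55.5/370 = 0.15
  a_12 = 80.5/230 = 0.35, a_22 = 0/230 = 0.00, a_32 = 0/230 = 0.00, a_42 = 103.5/230 = 0.45
  a_13 = 60/400 = 0.15, a_23 = 80/400 = 0.20, a_33 = 60/400 = 0.15, a_43 = 80/400 = 0.20
  a_14 = 74/370 = 0.20, a_24 = 0/370 = 0.00, a_34 = 37/370 = 0.10, a_44 = 55.5/370 = 0.15
I − A =
  [   0.95    -0.35    -0.15    -0.20]
  [  -0.25     1.00    -0.20     0.00]
  [  -0.45     0.00     0.85    -0.10]
  [  -0.15    -0.45    -0.20     0.85]
Compute the cofactors C_ij = (−1)^(i+j)·(3×3 minor ij) of I−A; the adjugate is their transpose:
adj(I−A) = Cᵀ =
  [ 0.693500   0.329125   0.245000   0.192000]
  [ 0.255125   0.564250   0.197375   0.083250]
  [ 0.408750   0.222375   0.680625   0.176250]
  [ 0.353625   0.409125   0.307875   0.634125]
det(I−A) = Σ_j (I−A)_1j·C_1j = (0.95)(0.693500) + (-0.35)(0.255125) + (-0.15)(0.408750) + (-0.20)(0.353625) = 0.43749375
(I − A)⁻¹ = adj(I−A) / det(I−A) ≈
  [   1.58517     0.75230     0.56001     0.43886]
  [   0.58315     1.28973     0.45115     0.19029]
  [   0.93430     0.50829     1.55574     0.40286]
  [   0.80830     0.93516     0.70372     1.44945]
The output multiplier for sector j is the column-j sum of the Leontief inverse (I − A)⁻¹ = adj(I−A) / det(I−A).
Column 3 of adj(I−A): (0.245000, 0.197375, 0.680625, 0.307875); det(I−A) = 0.43749375.
m_3 = (0.245000 + 0.197375 + 0.680625 + 0.307875) / 0.43749375 = 1.430875 / 0.43749375 ≈ 3.2706.

m_3 = 3.2706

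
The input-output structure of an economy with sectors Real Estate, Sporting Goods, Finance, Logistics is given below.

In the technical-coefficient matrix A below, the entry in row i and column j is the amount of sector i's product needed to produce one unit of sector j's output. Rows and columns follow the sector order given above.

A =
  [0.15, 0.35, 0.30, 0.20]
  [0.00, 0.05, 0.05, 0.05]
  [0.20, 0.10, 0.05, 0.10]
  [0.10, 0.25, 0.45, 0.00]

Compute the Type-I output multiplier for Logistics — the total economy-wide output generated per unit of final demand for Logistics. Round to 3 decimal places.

m_4 = 1.799

I − A =
  [   0.85    -0.35    -0.30    -0.20]
  [   0.00     0.95    -0.05    -0.05]
  [  -0.20    -0.10     0.95    -0.10]
  [  -0.10    -0.25    -0.45     1.00]
Compute the cofactors C_ij = (−1)^(i+j)·(3×3 minor ij) of I−A; the adjugate is their transpose:
adj(I−A) = Cᵀ =
  [ 0.839375   0.410750   0.394625   0.227875]
  [ 0.019750   0.669250   0.062125   0.043625]
  [ 0.197500   0.187750   0.776125   0.126500]
  [ 0.177750   0.292875   0.404250   0.702375]
det(I−A) = Σ_j (I−A)_1j·C_1j = (0.85)(0.839375) + (-0.35)(0.019750) + (-0.30)(0.197500) + (-0.20)(0.177750) = 0.61175625
(I − A)⁻¹ = adj(I−A) / det(I−A) ≈
  [   1.3721     0.6714     0.6451     0.3725]
  [   0.0323     1.0940     0.1016     0.0713]
  [   0.3228     0.3069     1.2687     0.2068]
  [   0.2906     0.4787     0.6608     1.1481]
The output multiplier for sector j is the column-j sum of the Leontief inverse (I − A)⁻¹ = adj(I−A) / det(I−A).
Column 4 of adj(I−A): (0.227875, 0.043625, 0.126500, 0.702375); det(I−A) = 0.61175625.
m_4 = (0.227875 + 0.043625 + 0.126500 + 0.702375) / 0.61175625 = 1.100375 / 0.61175625 ≈ 1.799.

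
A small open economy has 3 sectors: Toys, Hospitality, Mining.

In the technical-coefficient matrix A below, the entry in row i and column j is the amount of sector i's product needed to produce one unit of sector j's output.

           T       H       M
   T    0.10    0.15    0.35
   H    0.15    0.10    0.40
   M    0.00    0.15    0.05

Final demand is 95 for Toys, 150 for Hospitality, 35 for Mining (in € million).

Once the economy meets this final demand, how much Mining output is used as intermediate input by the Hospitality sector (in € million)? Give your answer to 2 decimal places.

z_MH = 34.15

I − A =
  [   0.90    -0.15    -0.35]
  [  -0.15     0.90    -0.40]
  [   0.00    -0.15     0.95]
Cofactors of I−A, C_ij = (−1)^(i+j)·(minor ij) (rows/columns in the sector order above):
  C_11 = (0.90)(0.95) − (-0.40)(-0.15) = 0.7950
  C_12 = −[(-0.15)(0.95) − (-0.40)(0.00)] = 0.1425
  C_13 = (-0.15)(-0.15) − (0.90)(0.00) = 0.0225
  C_21 = −[(-0.15)(0.95) − (-0.35)(-0.15)] = 0.1950
  C_22 = (0.90)(0.95) − (-0.35)(0.00) = 0.8550
  C_23 = −[(0.90)(-0.15) − (-0.15)(0.00)] = 0.1350
  C_31 = (-0.15)(-0.40) − (-0.35)(0.90) = 0.3750
  C_32 = −[(0.90)(-0.40) − (-0.35)(-0.15)] = 0.4125
  C_33 = (0.90)(0.90) − (-0.15)(-0.15) = 0.7875
det(I−A) = Σ_j (I−A)_1j·C_1j = (0.90)(0.7950) + (-0.15)(0.1425) + (-0.35)(0.0225) = 0.68625
adj(I−A) = Cᵀ =
  [ 0.7950   0.1950   0.3750]
  [ 0.1425   0.8550   0.4125]
  [ 0.0225   0.1350   0.7875]
(I − A)⁻¹ = adj(I−A) / det(I−A) ≈
  [   1.1585     0.2842     0.5464]
  [   0.2077     1.2459     0.6011]
  [   0.0328     0.1967     1.1475]
First solve x = (I − A)⁻¹ d = adj(I−A)·d / det(I−A); in particular x_H = (0.1425·95 + 0.8550·150 + 0.4125·35) / 0.68625 = 156.225 / 0.68625 ≈ 227.6503.
Intermediate flow from M to H: z_MH = a_MH · x_H = 0.15 × 156.225 / 0.68625 = 23.43375 / 0.68625 ≈ 34.15.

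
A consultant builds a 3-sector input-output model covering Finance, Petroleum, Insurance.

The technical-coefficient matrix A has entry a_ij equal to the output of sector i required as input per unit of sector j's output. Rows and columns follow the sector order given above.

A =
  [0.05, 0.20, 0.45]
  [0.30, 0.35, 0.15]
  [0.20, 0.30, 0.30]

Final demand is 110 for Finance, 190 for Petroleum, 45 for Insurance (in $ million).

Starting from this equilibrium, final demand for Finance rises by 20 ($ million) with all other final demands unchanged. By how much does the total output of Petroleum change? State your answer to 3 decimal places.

I − A =
  [   0.95    -0.20    -0.45]
  [  -0.30     0.65    -0.15]
  [  -0.20    -0.30     0.70]
Cofactors of I−A, C_ij = (−1)^(i+j)·(minor ij) (rows/columns in the sector order above):
  C_11 = (0.65)(0.70) − (-0.15)(-0.30) = 0.4100
  C_12 = −[(-0.30)(0.70) − (-0.15)(-0.20)] = 0.2400
  C_13 = (-0.30)(-0.30) − (0.65)(-0.20) = 0.2200
  C_21 = −[(-0.20)(0.70) − (-0.45)(-0.30)] = 0.2750
  C_22 = (0.95)(0.70) − (-0.45)(-0.20) = 0.5750
  C_23 = −[(0.95)(-0.30) − (-0.20)(-0.20)] = 0.3250
  C_31 = (-0.20)(-0.15) − (-0.45)(0.65) = 0.3225
  C_32 = −[(0.95)(-0.15) − (-0.45)(-0.30)] = 0.2775
  C_33 = (0.95)(0.65) − (-0.20)(-0.30) = 0.5575
det(I−A) = Σ_j (I−A)_1j·C_1j = (0.95)(0.4100) + (-0.20)(0.2400) + (-0.45)(0.2200) = 0.2425
adj(I−A) = Cᵀ =
  [ 0.4100   0.2750   0.3225]
  [ 0.2400   0.5750   0.2775]
  [ 0.2200   0.3250   0.5575]
(I − A)⁻¹ = adj(I−A) / det(I−A) ≈
  [   1.6907     1.1340     1.3299]
  [   0.9897     2.3711     1.1443]
  [   0.9072     1.3402     2.2990]
Δx = (I − A)⁻¹ Δd with Δd having +20 in the Finance component and 0 elsewhere.
So Δx_2 = L_21 · (+20), where L_21 = adj(I−A)_21 / det(I−A) = 0.2400 / 0.2425.
Δx_2 = 0.2400 × (+20) / 0.2425 = 4.80 / 0.2425 ≈ 19.794.

Δx_2 = 19.794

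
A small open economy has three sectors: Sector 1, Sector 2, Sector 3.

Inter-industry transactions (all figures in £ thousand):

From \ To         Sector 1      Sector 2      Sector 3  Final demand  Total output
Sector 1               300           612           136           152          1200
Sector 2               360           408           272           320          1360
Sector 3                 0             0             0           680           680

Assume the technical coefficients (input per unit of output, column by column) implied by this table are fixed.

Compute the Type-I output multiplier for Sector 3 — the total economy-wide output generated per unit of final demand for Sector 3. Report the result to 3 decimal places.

m_3 = 2.744

Technical coefficients a_ij = z_ij / X_j:
  a_11 = 300/1200 = 0.25, a_21 = 360/1200 = 0.30, a_31 = 0/1200 = 0.00
  a_12 = 612/1360 = 0.45, a_22 = 408/1360 = 0.30, a_32 = 0/1360 = 0.00
  a_13 = 136/680 = 0.20, a_23 = 272/680 = 0.40, a_33 = 0/680 = 0.00
I − A =
  [   0.75    -0.45    -0.20]
  [  -0.30     0.70    -0.40]
  [   0.00     0.00     1.00]
Cofactors of I−A, C_ij = (−1)^(i+j)·(minor ij) (rows/columns in the sector order above):
  C_11 = (0.70)(1.00) − (-0.40)(0.00) = 0.7000
  C_12 = −[(-0.30)(1.00) − (-0.40)(0.00)] = 0.3000
  C_13 = (-0.30)(0.00) − (0.70)(0.00) = 0.0000
  C_21 = −[(-0.45)(1.00) − (-0.20)(0.00)] = 0.4500
  C_22 = (0.75)(1.00) − (-0.20)(0.00) = 0.7500
  C_23 = −[(0.75)(0.00) − (-0.45)(0.00)] = 0.0000
  C_31 = (-0.45)(-0.40) − (-0.20)(0.70) = 0.3200
  C_32 = −[(0.75)(-0.40) − (-0.20)(-0.30)] = 0.3600
  C_33 = (0.75)(0.70) − (-0.45)(-0.30) = 0.3900
det(I−A) = Σ_j (I−A)_1j·C_1j = (0.75)(0.7000) + (-0.45)(0.3000) + (-0.20)(0.0000) = 0.3900
adj(I−A) = Cᵀ =
  [ 0.7000   0.4500   0.3200]
  [ 0.3000   0.7500   0.3600]
  [ 0.0000   0.0000   0.3900]
(I − A)⁻¹ = adj(I−A) / det(I−A) ≈
  [   1.7949     1.1538     0.8205]
  [   0.7692     1.9231     0.9231]
  [   0.0000     0.0000     1.0000]
The output multiplier for sector j is the column-j sum of the Leontief inverse (I − A)⁻¹ = adj(I−A) / det(I−A).
Column 3 of adj(I−A): (0.3200, 0.3600, 0.3900); det(I−A) = 0.3900.
m_3 = (0.3200 + 0.3600 + 0.3900) / 0.3900 = 1.07 / 0.3900 ≈ 2.744.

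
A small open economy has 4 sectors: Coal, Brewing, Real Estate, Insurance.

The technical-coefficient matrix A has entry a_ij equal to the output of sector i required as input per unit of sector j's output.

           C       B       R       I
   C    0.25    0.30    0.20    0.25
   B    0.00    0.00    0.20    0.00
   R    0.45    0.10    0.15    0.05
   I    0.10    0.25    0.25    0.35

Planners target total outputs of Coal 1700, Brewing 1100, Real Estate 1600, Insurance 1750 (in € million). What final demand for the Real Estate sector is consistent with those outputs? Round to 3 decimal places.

d_R = 397.500

I − A =
  [   0.75    -0.30    -0.20    -0.25]
  [   0.00     1.00    -0.20     0.00]
  [  -0.45    -0.10     0.85    -0.05]
  [  -0.10    -0.25    -0.25     0.65]
d = (I − A) x:
  d_C = (+0.75)·1700 + (-0.30)·1100 + (-0.20)·1600 + (-0.25)·1750 = 187.500
  d_B = (+0.00)·1700 + (+1.00)·1100 + (-0.20)·1600 + (+0.00)·1750 = 780.000
  d_R = (-0.45)·1700 + (-0.10)·1100 + (+0.85)·1600 + (-0.05)·1750 = 397.500
  d_I = (-0.10)·1700 + (-0.25)·1100 + (-0.25)·1600 + (+0.65)·1750 = 292.500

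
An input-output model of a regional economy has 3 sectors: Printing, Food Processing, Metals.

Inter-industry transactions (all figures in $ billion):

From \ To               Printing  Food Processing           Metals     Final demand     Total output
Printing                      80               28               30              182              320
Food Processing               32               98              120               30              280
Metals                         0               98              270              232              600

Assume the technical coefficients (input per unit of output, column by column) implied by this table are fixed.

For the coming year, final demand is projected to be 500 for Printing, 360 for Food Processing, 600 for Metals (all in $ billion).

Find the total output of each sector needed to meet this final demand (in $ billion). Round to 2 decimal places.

Technical coefficients a_ij = z_ij / X_j:
  a_PP = 80/320 = 0.25, a_FP = 32/320 = 0.10, a_MP = 0/320 = 0.00
  a_PF = 28/280 = 0.10, a_FF = 98/280 = 0.35, a_MF = 98/280 = 0.35
  a_PM = 30/600 = 0.05, a_FM = 120/600 = 0.20, a_MM = 270/600 = 0.45
I − A =
  [   0.75    -0.10    -0.05]
  [  -0.10     0.65    -0.20]
  [   0.00    -0.35     0.55]
Cofactors of I−A, C_ij = (−1)^(i+j)·(minor ij) (rows/columns in the sector order above):
  C_11 = (0.65)(0.55) − (-0.20)(-0.35) = 0.2875
  C_12 = −[(-0.10)(0.55) − (-0.20)(0.00)] = 0.0550
  C_13 = (-0.10)(-0.35) − (0.65)(0.00) = 0.0350
  C_21 = −[(-0.10)(0.55) − (-0.05)(-0.35)] = 0.0725
  C_22 = (0.75)(0.55) − (-0.05)(0.00) = 0.4125
  C_23 = −[(0.75)(-0.35) − (-0.10)(0.00)] = 0.2625
  C_31 = (-0.10)(-0.20) − (-0.05)(0.65) = 0.0525
  C_32 = −[(0.75)(-0.20) − (-0.05)(-0.10)] = 0.1550
  C_33 = (0.75)(0.65) − (-0.10)(-0.10) = 0.4775
det(I−A) = Σ_j (I−A)_1j·C_1j = (0.75)(0.2875) + (-0.10)(0.0550) + (-0.05)(0.0350) = 0.208375
adj(I−A) = Cᵀ =
  [ 0.2875   0.0725   0.0525]
  [ 0.0550   0.4125   0.1550]
  [ 0.0350   0.2625   0.4775]
(I − A)⁻¹ = adj(I−A) / det(I−A) ≈
  [   1.3797     0.3479     0.2519]
  [   0.2639     1.9796     0.7439]
  [   0.1680     1.2597     2.2915]
x = (I − A)⁻¹ d = adj(I−A)·d / det(I−A), with det(I−A) = 0.208375:
  x_P = (0.2875·500 + 0.0725·360 + 0.0525·600) / 0.208375 = 201.35 / 0.208375 ≈ 966.29
  x_F = (0.0550·500 + 0.4125·360 + 0.1550·600) / 0.208375 = 269.00 / 0.208375 ≈ 1290.94
  x_M = (0.0350·500 + 0.2625·360 + 0.4775·600) / 0.208375 = 398.50 / 0.208375 ≈ 1912.42

x_P = 966.29, x_F = 1290.94, x_M = 1912.42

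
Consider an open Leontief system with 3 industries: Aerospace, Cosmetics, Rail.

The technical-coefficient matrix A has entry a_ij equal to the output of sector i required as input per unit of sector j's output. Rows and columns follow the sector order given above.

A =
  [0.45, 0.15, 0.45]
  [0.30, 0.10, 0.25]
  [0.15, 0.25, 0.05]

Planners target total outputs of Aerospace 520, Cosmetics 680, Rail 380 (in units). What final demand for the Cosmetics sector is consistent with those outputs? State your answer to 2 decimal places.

I − A =
  [   0.55    -0.15    -0.45]
  [  -0.30     0.90    -0.25]
  [  -0.15    -0.25     0.95]
d = (I − A) x:
  d_1 = (+0.55)·520 + (-0.15)·680 + (-0.45)·380 = 13.00
  d_2 = (-0.30)·520 + (+0.90)·680 + (-0.25)·380 = 361.00
  d_3 = (-0.15)·520 + (-0.25)·680 + (+0.95)·380 = 113.00

d_2 = 361.00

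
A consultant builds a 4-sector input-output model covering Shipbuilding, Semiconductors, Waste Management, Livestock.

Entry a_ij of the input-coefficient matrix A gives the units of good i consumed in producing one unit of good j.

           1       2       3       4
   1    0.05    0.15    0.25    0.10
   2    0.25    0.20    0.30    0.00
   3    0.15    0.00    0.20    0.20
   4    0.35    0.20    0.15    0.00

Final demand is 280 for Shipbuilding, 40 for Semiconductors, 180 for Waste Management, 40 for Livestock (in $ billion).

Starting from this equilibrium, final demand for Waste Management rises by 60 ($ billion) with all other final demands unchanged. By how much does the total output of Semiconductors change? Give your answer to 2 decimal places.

Δx_2 = 44.50

I − A =
  [   0.95    -0.15    -0.25    -0.10]
  [  -0.25     0.80    -0.30     0.00]
  [  -0.15     0.00     0.80    -0.20]
  [  -0.35    -0.20    -0.15     1.00]
Compute the cofactors C_ij = (−1)^(i+j)·(3×3 minor ij) of I−A; the adjugate is their transpose:
adj(I−A) = Cᵀ =
  [ 0.604000   0.141500   0.263000   0.113000]
  [ 0.258500   0.646250   0.340750   0.094000]
  [ 0.186000   0.074000   0.689500   0.156500]
  [ 0.291000   0.189875   0.263625   0.541250]
det(I−A) = Σ_j (I−A)_1j·C_1j = (0.95)(0.604000) + (-0.15)(0.258500) + (-0.25)(0.186000) + (-0.10)(0.291000) = 0.459425
(I − A)⁻¹ = adj(I−A) / det(I−A) ≈
  [   1.3147     0.3080     0.5725     0.2460]
  [   0.5627     1.4066     0.7417     0.2046]
  [   0.4049     0.1611     1.5008     0.3406]
  [   0.6334     0.4133     0.5738     1.1781]
Δx = (I − A)⁻¹ Δd with Δd having +60 in the Waste Management component and 0 elsewhere.
So Δx_2 = L_23 · (+60), where L_23 = adj(I−A)_23 / det(I−A) = 0.340750 / 0.459425.
Δx_2 = 0.340750 × (+60) / 0.459425 = 20.445 / 0.459425 ≈ 44.50.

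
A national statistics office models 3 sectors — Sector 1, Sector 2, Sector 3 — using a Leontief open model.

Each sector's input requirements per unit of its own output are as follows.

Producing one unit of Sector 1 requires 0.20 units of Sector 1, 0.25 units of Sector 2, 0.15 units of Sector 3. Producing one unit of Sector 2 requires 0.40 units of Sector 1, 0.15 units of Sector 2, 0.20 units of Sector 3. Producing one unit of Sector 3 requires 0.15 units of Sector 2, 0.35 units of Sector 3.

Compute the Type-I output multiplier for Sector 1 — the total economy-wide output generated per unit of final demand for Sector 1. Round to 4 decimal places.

m_1 = 2.5727

I − A =
  [   0.80    -0.40     0.00]
  [  -0.25     0.85    -0.15]
  [  -0.15    -0.20     0.65]
Cofactors of I−A, C_ij = (−1)^(i+j)·(minor ij) (rows/columns in the sector order above):
  C_11 = (0.85)(0.65) − (-0.15)(-0.20) = 0.5225
  C_12 = −[(-0.25)(0.65) − (-0.15)(-0.15)] = 0.1850
  C_13 = (-0.25)(-0.20) − (0.85)(-0.15) = 0.1775
  C_21 = −[(-0.40)(0.65) − (0.00)(-0.20)] = 0.2600
  C_22 = (0.80)(0.65) − (0.00)(-0.15) = 0.5200
  C_23 = −[(0.80)(-0.20) − (-0.40)(-0.15)] = 0.2200
  C_31 = (-0.40)(-0.15) − (0.00)(0.85) = 0.0600
  C_32 = −[(0.80)(-0.15) − (0.00)(-0.25)] = 0.1200
  C_33 = (0.80)(0.85) − (-0.40)(-0.25) = 0.5800
det(I−A) = Σ_j (I−A)_1j·C_1j = (0.80)(0.5225) + (-0.40)(0.1850) + (0.00)(0.1775) = 0.3440
adj(I−A) = Cᵀ =
  [ 0.5225   0.2600   0.0600]
  [ 0.1850   0.5200   0.1200]
  [ 0.1775   0.2200   0.5800]
(I − A)⁻¹ = adj(I−A) / det(I−A) ≈
  [   1.51890     0.75581     0.17442]
  [   0.53779     1.51163     0.34884]
  [   0.51599     0.63953     1.68605]
The output multiplier for sector j is the column-j sum of the Leontief inverse (I − A)⁻¹ = adj(I−A) / det(I−A).
Column 1 of adj(I−A): (0.5225, 0.1850, 0.1775); det(I−A) = 0.3440.
m_1 = (0.5225 + 0.1850 + 0.1775) / 0.3440 = 0.885 / 0.3440 ≈ 2.5727.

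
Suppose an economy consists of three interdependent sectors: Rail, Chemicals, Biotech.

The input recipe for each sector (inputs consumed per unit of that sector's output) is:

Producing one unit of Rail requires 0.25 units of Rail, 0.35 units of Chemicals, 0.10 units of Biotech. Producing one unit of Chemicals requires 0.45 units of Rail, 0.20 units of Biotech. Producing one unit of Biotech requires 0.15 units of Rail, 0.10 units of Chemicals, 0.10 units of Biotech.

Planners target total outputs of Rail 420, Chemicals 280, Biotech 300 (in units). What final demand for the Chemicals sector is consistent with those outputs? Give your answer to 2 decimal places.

d_2 = 103.00

I − A =
  [   0.75    -0.45    -0.15]
  [  -0.35     1.00    -0.10]
  [  -0.10    -0.20     0.90]
d = (I − A) x:
  d_1 = (+0.75)·420 + (-0.45)·280 + (-0.15)·300 = 144.00
  d_2 = (-0.35)·420 + (+1.00)·280 + (-0.10)·300 = 103.00
  d_3 = (-0.10)·420 + (-0.20)·280 + (+0.90)·300 = 172.00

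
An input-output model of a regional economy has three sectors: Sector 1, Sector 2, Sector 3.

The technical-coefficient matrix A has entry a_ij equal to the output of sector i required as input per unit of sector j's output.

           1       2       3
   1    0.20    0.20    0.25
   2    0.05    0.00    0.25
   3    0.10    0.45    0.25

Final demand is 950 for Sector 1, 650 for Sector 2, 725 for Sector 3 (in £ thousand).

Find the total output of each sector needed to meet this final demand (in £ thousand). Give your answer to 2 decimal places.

I − A =
  [   0.80    -0.20    -0.25]
  [  -0.05     1.00    -0.25]
  [  -0.10    -0.45     0.75]
Cofactors of I−A, C_ij = (−1)^(i+j)·(minor ij) (rows/columns in the sector order above):
  C_11 = (1.00)(0.75) − (-0.25)(-0.45) = 0.6375
  C_12 = −[(-0.05)(0.75) − (-0.25)(-0.10)] = 0.0625
  C_13 = (-0.05)(-0.45) − (1.00)(-0.10) = 0.1225
  C_21 = −[(-0.20)(0.75) − (-0.25)(-0.45)] = 0.2625
  C_22 = (0.80)(0.75) − (-0.25)(-0.10) = 0.5750
  C_23 = −[(0.80)(-0.45) − (-0.20)(-0.10)] = 0.3800
  C_31 = (-0.20)(-0.25) − (-0.25)(1.00) = 0.3000
  C_32 = −[(0.80)(-0.25) − (-0.25)(-0.05)] = 0.2125
  C_33 = (0.80)(1.00) − (-0.20)(-0.05) = 0.7900
det(I−A) = Σ_j (I−A)_1j·C_1j = (0.80)(0.6375) + (-0.20)(0.0625) + (-0.25)(0.1225) = 0.466875
adj(I−A) = Cᵀ =
  [ 0.6375   0.2625   0.3000]
  [ 0.0625   0.5750   0.2125]
  [ 0.1225   0.3800   0.7900]
(I − A)⁻¹ = adj(I−A) / det(I−A) ≈
  [   1.3655     0.5622     0.6426]
  [   0.1339     1.2316     0.4552]
  [   0.2624     0.8139     1.6921]
x = (I − A)⁻¹ d = adj(I−A)·d / det(I−A), with det(I−A) = 0.466875:
  x_1 = (0.6375·950 + 0.2625·650 + 0.3000·725) / 0.466875 = 993.75 / 0.466875 ≈ 2128.51
  x_2 = (0.0625·950 + 0.5750·650 + 0.2125·725) / 0.466875 = 587.1875 / 0.466875 ≈ 1257.70
  x_3 = (0.1225·950 + 0.3800·650 + 0.7900·725) / 0.466875 = 936.125 / 0.466875 ≈ 2005.09

x_1 = 2128.51, x_2 = 1257.70, x_3 = 2005.09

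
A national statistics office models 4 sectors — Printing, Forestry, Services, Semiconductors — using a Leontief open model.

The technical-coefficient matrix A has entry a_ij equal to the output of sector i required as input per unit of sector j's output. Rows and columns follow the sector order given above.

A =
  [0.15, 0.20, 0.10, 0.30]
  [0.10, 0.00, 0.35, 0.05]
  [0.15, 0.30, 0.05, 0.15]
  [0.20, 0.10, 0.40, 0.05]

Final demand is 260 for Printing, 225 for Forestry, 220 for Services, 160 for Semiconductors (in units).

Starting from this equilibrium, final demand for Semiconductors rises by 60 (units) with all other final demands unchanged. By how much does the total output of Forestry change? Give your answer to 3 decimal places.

I − A =
  [   0.85    -0.20    -0.10    -0.30]
  [  -0.10     1.00    -0.35    -0.05]
  [  -0.15    -0.30     0.95    -0.15]
  [  -0.20    -0.10    -0.40     0.95]
Compute the cofactors C_ij = (−1)^(i+j)·(3×3 minor ij) of I−A; the adjugate is their transpose:
adj(I−A) = Cᵀ =
  [ 0.726750   0.263000   0.295500   0.290000]
  [ 0.157125   0.623875   0.301125   0.130000]
  [ 0.204750   0.276000   0.719250   0.192750]
  [ 0.255750   0.237250   0.396750   0.670750]
det(I−A) = Σ_j (I−A)_1j·C_1j = (0.85)(0.726750) + (-0.20)(0.157125) + (-0.10)(0.204750) + (-0.30)(0.255750) = 0.4891125
(I − A)⁻¹ = adj(I−A) / det(I−A) ≈
  [   1.4859     0.5377     0.6042     0.5929]
  [   0.3212     1.2755     0.6157     0.2658]
  [   0.4186     0.5643     1.4705     0.3941]
  [   0.5229     0.4851     0.8112     1.3714]
Δx = (I − A)⁻¹ Δd with Δd having +60 in the Semiconductors component and 0 elsewhere.
So Δx_2 = L_24 · (+60), where L_24 = adj(I−A)_24 / det(I−A) = 0.130000 / 0.4891125.
Δx_2 = 0.130000 × (+60) / 0.4891125 = 7.80 / 0.4891125 ≈ 15.947.

Δx_2 = 15.947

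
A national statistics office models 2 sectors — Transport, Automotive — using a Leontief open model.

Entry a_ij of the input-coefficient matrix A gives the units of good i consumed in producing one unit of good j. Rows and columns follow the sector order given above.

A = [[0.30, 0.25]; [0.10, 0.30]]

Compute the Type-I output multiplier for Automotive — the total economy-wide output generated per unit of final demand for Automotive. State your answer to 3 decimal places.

I − A =
  [   0.70    -0.25]
  [  -0.10     0.70]
det(I−A) = (0.70)(0.70) − (-0.25)(-0.10) = 0.4650
adj(I−A) = [[0.70, 0.25], [0.10, 0.70]]
(I − A)⁻¹ = adj(I−A) / det(I−A) ≈
  [   1.5054     0.5376]
  [   0.2151     1.5054]
The output multiplier for sector j is the column-j sum of the Leontief inverse (I − A)⁻¹ = adj(I−A) / det(I−A).
Column 2 of adj(I−A): (0.25, 0.70); det(I−A) = 0.4650.
m_2 = (0.25 + 0.70) / 0.4650 = 0.95 / 0.4650 ≈ 2.043.

m_2 = 2.043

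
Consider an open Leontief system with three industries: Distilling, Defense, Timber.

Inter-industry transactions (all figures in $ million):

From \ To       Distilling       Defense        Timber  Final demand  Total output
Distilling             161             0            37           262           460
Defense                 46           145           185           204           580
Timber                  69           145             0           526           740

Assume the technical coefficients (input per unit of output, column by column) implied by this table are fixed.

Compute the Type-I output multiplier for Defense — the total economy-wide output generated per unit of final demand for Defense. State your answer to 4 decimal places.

Technical coefficients a_ij = z_ij / X_j:
  a_11 = 161/460 = 0.35, a_21 = 46/460 = 0.10, a_31 = 69/460 = 0.15
  a_12 = 0/580 = 0.00, a_22 = 145/580 = 0.25, a_32 = 145/580 = 0.25
  a_13 = 37/740 = 0.05, a_23 = 185/740 = 0.25, a_33 = 0/740 = 0.00
I − A =
  [   0.65     0.00    -0.05]
  [  -0.10     0.75    -0.25]
  [  -0.15    -0.25     1.00]
Cofactors of I−A, C_ij = (−1)^(i+j)·(minor ij) (rows/columns in the sector order above):
  C_11 = (0.75)(1.00) − (-0.25)(-0.25) = 0.6875
  C_12 = −[(-0.10)(1.00) − (-0.25)(-0.15)] = 0.1375
  C_13 = (-0.10)(-0.25) − (0.75)(-0.15) = 0.1375
  C_21 = −[(0.00)(1.00) − (-0.05)(-0.25)] = 0.0125
  C_22 = (0.65)(1.00) − (-0.05)(-0.15) = 0.6425
  C_23 = −[(0.65)(-0.25) − (0.00)(-0.15)] = 0.1625
  C_31 = (0.00)(-0.25) − (-0.05)(0.75) = 0.0375
  C_32 = −[(0.65)(-0.25) − (-0.05)(-0.10)] = 0.1675
  C_33 = (0.65)(0.75) − (0.00)(-0.10) = 0.4875
det(I−A) = Σ_j (I−A)_1j·C_1j = (0.65)(0.6875) + (0.00)(0.1375) + (-0.05)(0.1375) = 0.4400
adj(I−A) = Cᵀ =
  [ 0.6875   0.0125   0.0375]
  [ 0.1375   0.6425   0.1675]
  [ 0.1375   0.1625   0.4875]
(I − A)⁻¹ = adj(I−A) / det(I−A) ≈
  [   1.56250     0.02841     0.08523]
  [   0.31250     1.46023     0.38068]
  [   0.31250     0.36932     1.10795]
The output multiplier for sector j is the column-j sum of the Leontief inverse (I − A)⁻¹ = adj(I−A) / det(I−A).
Column 2 of adj(I−A): (0.0125, 0.6425, 0.1625); det(I−A) = 0.4400.
m_2 = (0.0125 + 0.6425 + 0.1625) / 0.4400 = 0.8175 / 0.4400 ≈ 1.8580.

m_2 = 1.8580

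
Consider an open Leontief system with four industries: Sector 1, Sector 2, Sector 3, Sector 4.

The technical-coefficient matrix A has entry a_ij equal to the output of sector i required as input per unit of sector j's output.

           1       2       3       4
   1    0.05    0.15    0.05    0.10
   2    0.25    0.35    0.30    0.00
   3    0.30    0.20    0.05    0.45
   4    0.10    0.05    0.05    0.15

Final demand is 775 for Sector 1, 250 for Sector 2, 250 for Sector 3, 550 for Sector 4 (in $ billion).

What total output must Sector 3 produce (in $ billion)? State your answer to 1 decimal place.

I − A =
  [   0.95    -0.15    -0.05    -0.10]
  [  -0.25     0.65    -0.30     0.00]
  [  -0.30    -0.20     0.95    -0.45]
  [  -0.10    -0.05    -0.05     0.85]
Compute the cofactors C_ij = (−1)^(i+j)·(3×3 minor ij) of I−A; the adjugate is their transpose:
adj(I−A) = Cᵀ =
  [ 0.452500   0.133125   0.070625   0.090625]
  [ 0.286250   0.719750   0.251125   0.166625]
  [ 0.243125   0.227375   0.485250   0.285500]
  [ 0.084375   0.071375   0.051625   0.468250]
det(I−A) = Σ_j (I−A)_1j·C_1j = (0.95)(0.452500) + (-0.15)(0.286250) + (-0.05)(0.243125) + (-0.10)(0.084375) = 0.36634375
(I − A)⁻¹ = adj(I−A) / det(I−A) ≈
  [   1.2352     0.3634     0.1928     0.2474]
  [   0.7814     1.9647     0.6855     0.4548]
  [   0.6637     0.6207     1.3246     0.7793]
  [   0.2303     0.1948     0.1409     1.2782]
x = (I − A)⁻¹ d = adj(I−A)·d / det(I−A), with det(I−A) = 0.36634375:
  x_1 = (0.452500·775 + 0.133125·250 + 0.070625·250 + 0.090625·550) / 0.36634375 = 451.46875 / 0.36634375 ≈ 1232.4
  x_2 = (0.286250·775 + 0.719750·250 + 0.251125·250 + 0.166625·550) / 0.36634375 = 556.20625 / 0.36634375 ≈ 1518.3
  x_3 = (0.243125·775 + 0.227375·250 + 0.485250·250 + 0.285500·550) / 0.36634375 = 523.603125 / 0.36634375 ≈ 1429.3
  x_4 = (0.084375·775 + 0.071375·250 + 0.051625·250 + 0.468250·550) / 0.36634375 = 353.678125 / 0.36634375 ≈ 965.4

x_3 = 1429.3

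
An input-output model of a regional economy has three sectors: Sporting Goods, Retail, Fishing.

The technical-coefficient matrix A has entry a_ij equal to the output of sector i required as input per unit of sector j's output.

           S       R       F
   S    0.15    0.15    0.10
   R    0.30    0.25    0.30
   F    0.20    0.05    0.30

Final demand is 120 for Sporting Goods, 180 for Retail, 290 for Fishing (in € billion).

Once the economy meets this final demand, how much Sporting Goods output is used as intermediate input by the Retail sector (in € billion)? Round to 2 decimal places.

z_SR = 87.07

I − A =
  [   0.85    -0.15    -0.10]
  [  -0.30     0.75    -0.30]
  [  -0.20    -0.05     0.70]
Cofactors of I−A, C_ij = (−1)^(i+j)·(minor ij) (rows/columns in the sector order above):
  C_11 = (0.75)(0.70) − (-0.30)(-0.05) = 0.5100
  C_12 = −[(-0.30)(0.70) − (-0.30)(-0.20)] = 0.2700
  C_13 = (-0.30)(-0.05) − (0.75)(-0.20) = 0.1650
  C_21 = −[(-0.15)(0.70) − (-0.10)(-0.05)] = 0.1100
  C_22 = (0.85)(0.70) − (-0.10)(-0.20) = 0.5750
  C_23 = −[(0.85)(-0.05) − (-0.15)(-0.20)] = 0.0725
  C_31 = (-0.15)(-0.30) − (-0.10)(0.75) = 0.1200
  C_32 = −[(0.85)(-0.30) − (-0.10)(-0.30)] = 0.2850
  C_33 = (0.85)(0.75) − (-0.15)(-0.30) = 0.5925
det(I−A) = Σ_j (I−A)_1j·C_1j = (0.85)(0.5100) + (-0.15)(0.2700) + (-0.10)(0.1650) = 0.3765
adj(I−A) = Cᵀ =
  [ 0.5100   0.1100   0.1200]
  [ 0.2700   0.5750   0.2850]
  [ 0.1650   0.0725   0.5925]
(I − A)⁻¹ = adj(I−A) / det(I−A) ≈
  [   1.3546     0.2922     0.3187]
  [   0.7171     1.5272     0.7570]
  [   0.4382     0.1926     1.5737]
First solve x = (I − A)⁻¹ d = adj(I−A)·d / det(I−A); in particular x_R = (0.2700·120 + 0.5750·180 + 0.2850·290) / 0.3765 = 218.55 / 0.3765 ≈ 580.4781.
Intermediate flow from S to R: z_SR = a_SR · x_R = 0.15 × 218.55 / 0.3765 = 32.7825 / 0.3765 ≈ 87.07.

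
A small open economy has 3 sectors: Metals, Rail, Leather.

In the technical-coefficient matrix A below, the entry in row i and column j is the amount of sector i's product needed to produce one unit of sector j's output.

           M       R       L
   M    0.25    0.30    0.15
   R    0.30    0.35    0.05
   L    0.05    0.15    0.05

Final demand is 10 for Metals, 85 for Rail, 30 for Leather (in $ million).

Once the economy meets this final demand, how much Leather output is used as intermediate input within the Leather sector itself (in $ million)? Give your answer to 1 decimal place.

I − A =
  [   0.75    -0.30    -0.15]
  [  -0.30     0.65    -0.05]
  [  -0.05    -0.15     0.95]
Cofactors of I−A, C_ij = (−1)^(i+j)·(minor ij) (rows/columns in the sector order above):
  C_11 = (0.65)(0.95) − (-0.05)(-0.15) = 0.6100
  C_12 = −[(-0.30)(0.95) − (-0.05)(-0.05)] = 0.2875
  C_13 = (-0.30)(-0.15) − (0.65)(-0.05) = 0.0775
  C_21 = −[(-0.30)(0.95) − (-0.15)(-0.15)] = 0.3075
  C_22 = (0.75)(0.95) − (-0.15)(-0.05) = 0.7050
  C_23 = −[(0.75)(-0.15) − (-0.30)(-0.05)] = 0.1275
  C_31 = (-0.30)(-0.05) − (-0.15)(0.65) = 0.1125
  C_32 = −[(0.75)(-0.05) − (-0.15)(-0.30)] = 0.0825
  C_33 = (0.75)(0.65) − (-0.30)(-0.30) = 0.3975
det(I−A) = Σ_j (I−A)_1j·C_1j = (0.75)(0.6100) + (-0.30)(0.2875) + (-0.15)(0.0775) = 0.359625
adj(I−A) = Cᵀ =
  [ 0.6100   0.3075   0.1125]
  [ 0.2875   0.7050   0.0825]
  [ 0.0775   0.1275   0.3975]
(I − A)⁻¹ = adj(I−A) / det(I−A) ≈
  [   1.6962     0.8551     0.3128]
  [   0.7994     1.9604     0.2294]
  [   0.2155     0.3545     1.1053]
First solve x = (I − A)⁻¹ d = adj(I−A)·d / det(I−A); in particular x_L = (0.0775·10 + 0.1275·85 + 0.3975·30) / 0.359625 = 23.5375 / 0.359625 ≈ 65.450.
Intermediate flow from L to L: z_LL = a_LL · x_L = 0.05 × 23.5375 / 0.359625 = 1.176875 / 0.359625 ≈ 3.3.

z_LL = 3.3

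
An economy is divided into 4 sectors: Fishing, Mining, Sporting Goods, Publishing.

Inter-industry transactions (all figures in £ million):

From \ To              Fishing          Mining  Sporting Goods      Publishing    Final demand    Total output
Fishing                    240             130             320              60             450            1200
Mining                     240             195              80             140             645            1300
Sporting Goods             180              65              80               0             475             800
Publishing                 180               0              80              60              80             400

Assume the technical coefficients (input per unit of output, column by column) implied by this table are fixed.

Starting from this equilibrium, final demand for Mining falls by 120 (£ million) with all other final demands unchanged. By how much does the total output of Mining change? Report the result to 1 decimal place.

Technical coefficients a_ij = z_ij / X_j:
  a_11 = 240/1200 = 0.20, a_21 = 240/1200 = 0.20, a_31 = 180/1200 = 0.15, a_41 = 180/1200 = 0.15
  a_12 = 130/1300 = 0.10, a_22 = 195/1300 = 0.15, a_32 = 65/1300 = 0.05, a_42 = 0/1300 = 0.00
  a_13 = 320/800 = 0.40, a_23 = 80/800 = 0.10, a_33 = 80/800 = 0.10, a_43 = 80/800 = 0.10
  a_14 = 60/400 = 0.15, a_24 = 140/400 = 0.35, a_34 = 0/400 = 0.00, a_44 = 60/400 = 0.15
I − A =
  [   0.80    -0.10    -0.40    -0.15]
  [  -0.20     0.85    -0.10    -0.35]
  [  -0.15    -0.05     0.90     0.00]
  [  -0.15     0.00    -0.10     0.85]
Compute the cofactors C_ij = (−1)^(i+j)·(3×3 minor ij) of I−A; the adjugate is their transpose:
adj(I−A) = Cᵀ =
  [ 0.644250   0.094250   0.313750   0.152500]
  [ 0.218250   0.538500   0.185750   0.260250]
  [ 0.119500   0.045625   0.536625   0.039875]
  [ 0.127750   0.022000   0.118500   0.533500]
det(I−A) = Σ_j (I−A)_1j·C_1j = (0.80)(0.644250) + (-0.10)(0.218250) + (-0.40)(0.119500) + (-0.15)(0.127750) = 0.4266125
(I − A)⁻¹ = adj(I−A) / det(I−A) ≈
  [   1.5102     0.2209     0.7354     0.3575]
  [   0.5116     1.2623     0.4354     0.6100]
  [   0.2801     0.1069     1.2579     0.0935]
  [   0.2995     0.0516     0.2778     1.2505]
Δx = (I − A)⁻¹ Δd with Δd having -120 in the Mining component and 0 elsewhere.
So Δx_2 = L_22 · (-120), where L_22 = adj(I−A)_22 / det(I−A) = 0.538500 / 0.4266125.
Δx_2 = 0.538500 × (-120) / 0.4266125 = -64.62 / 0.4266125 ≈ -151.5.

Δx_2 = -151.5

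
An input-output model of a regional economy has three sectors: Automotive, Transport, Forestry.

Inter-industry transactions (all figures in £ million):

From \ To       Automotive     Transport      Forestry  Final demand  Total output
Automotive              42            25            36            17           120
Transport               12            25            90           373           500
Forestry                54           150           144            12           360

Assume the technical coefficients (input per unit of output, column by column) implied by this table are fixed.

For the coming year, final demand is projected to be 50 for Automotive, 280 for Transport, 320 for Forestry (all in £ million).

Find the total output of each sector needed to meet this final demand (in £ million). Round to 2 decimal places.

Technical coefficients a_ij = z_ij / X_j:
  a_11 = 42/120 = 0.35, a_21 = 12/120 = 0.10, a_31 = 54/120 = 0.45
  a_12 = 25/500 = 0.05, a_22 = 25/500 = 0.05, a_32 = 150/500 = 0.30
  a_13 = 36/360 = 0.10, a_23 = 90/360 = 0.25, a_33 = 144/360 = 0.40
I − A =
  [   0.65    -0.05    -0.10]
  [  -0.10     0.95    -0.25]
  [  -0.45    -0.30     0.60]
Cofactors of I−A, C_ij = (−1)^(i+j)·(minor ij) (rows/columns in the sector order above):
  C_11 = (0.95)(0.60) − (-0.25)(-0.30) = 0.4950
  C_12 = −[(-0.10)(0.60) − (-0.25)(-0.45)] = 0.1725
  C_13 = (-0.10)(-0.30) − (0.95)(-0.45) = 0.4575
  C_21 = −[(-0.05)(0.60) − (-0.10)(-0.30)] = 0.0600
  C_22 = (0.65)(0.60) − (-0.10)(-0.45) = 0.3450
  C_23 = −[(0.65)(-0.30) − (-0.05)(-0.45)] = 0.2175
  C_31 = (-0.05)(-0.25) − (-0.10)(0.95) = 0.1075
  C_32 = −[(0.65)(-0.25) − (-0.10)(-0.10)] = 0.1725
  C_33 = (0.65)(0.95) − (-0.05)(-0.10) = 0.6125
det(I−A) = Σ_j (I−A)_1j·C_1j = (0.65)(0.4950) + (-0.05)(0.1725) + (-0.10)(0.4575) = 0.267375
adj(I−A) = Cᵀ =
  [ 0.4950   0.0600   0.1075]
  [ 0.1725   0.3450   0.1725]
  [ 0.4575   0.2175   0.6125]
(I − A)⁻¹ = adj(I−A) / det(I−A) ≈
  [   1.8513     0.2244     0.4021]
  [   0.6452     1.2903     0.6452]
  [   1.7111     0.8135     2.2908]
x = (I − A)⁻¹ d = adj(I−A)·d / det(I−A), with det(I−A) = 0.267375:
  x_1 = (0.4950·50 + 0.0600·280 + 0.1075·320) / 0.267375 = 75.95 / 0.267375 ≈ 284.06
  x_2 = (0.1725·50 + 0.3450·280 + 0.1725·320) / 0.267375 = 160.425 / 0.267375 = 600.00
  x_3 = (0.4575·50 + 0.2175·280 + 0.6125·320) / 0.267375 = 279.775 / 0.267375 ≈ 1046.38

x_1 = 284.06, x_2 = 600.00, x_3 = 1046.38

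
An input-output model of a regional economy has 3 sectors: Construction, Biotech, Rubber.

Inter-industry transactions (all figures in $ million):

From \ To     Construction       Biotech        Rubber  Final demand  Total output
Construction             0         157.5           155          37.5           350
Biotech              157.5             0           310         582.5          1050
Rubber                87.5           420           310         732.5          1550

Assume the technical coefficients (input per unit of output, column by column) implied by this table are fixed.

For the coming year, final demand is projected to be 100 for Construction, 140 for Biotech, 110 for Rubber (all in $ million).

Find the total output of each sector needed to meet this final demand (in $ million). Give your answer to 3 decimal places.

x_C = 176.604, x_B = 286.677, x_R = 336.028

Technical coefficients a_ij = z_ij / X_j:
  a_CC = 0/350 = 0.00, a_BC = 157.5/350 = 0.45, a_RC = 87.5/350 = 0.25
  a_CB = 157.5/1050 = 0.15, a_BB = 0/1050 = 0.00, a_RB = 420/1050 = 0.40
  a_CR = 155/1550 = 0.10, a_BR = 310/1550 = 0.20, a_RR = 310/1550 = 0.20
I − A =
  [   1.00    -0.15    -0.10]
  [  -0.45     1.00    -0.20]
  [  -0.25    -0.40     0.80]
Cofactors of I−A, C_ij = (−1)^(i+j)·(minor ij) (rows/columns in the sector order above):
  C_11 = (1.00)(0.80) − (-0.20)(-0.40) = 0.7200
  C_12 = −[(-0.45)(0.80) − (-0.20)(-0.25)] = 0.4100
  C_13 = (-0.45)(-0.40) − (1.00)(-0.25) = 0.4300
  C_21 = −[(-0.15)(0.80) − (-0.10)(-0.40)] = 0.1600
  C_22 = (1.00)(0.80) − (-0.10)(-0.25) = 0.7750
  C_23 = −[(1.00)(-0.40) − (-0.15)(-0.25)] = 0.4375
  C_31 = (-0.15)(-0.20) − (-0.10)(1.00) = 0.1300
  C_32 = −[(1.00)(-0.20) − (-0.10)(-0.45)] = 0.2450
  C_33 = (1.00)(1.00) − (-0.15)(-0.45) = 0.9325
det(I−A) = Σ_j (I−A)_1j·C_1j = (1.00)(0.7200) + (-0.15)(0.4100) + (-0.10)(0.4300) = 0.6155
adj(I−A) = Cᵀ =
  [ 0.7200   0.1600   0.1300]
  [ 0.4100   0.7750   0.2450]
  [ 0.4300   0.4375   0.9325]
(I − A)⁻¹ = adj(I−A) / det(I−A) ≈
  [   1.1698     0.2600     0.2112]
  [   0.6661     1.2591     0.3981]
  [   0.6986     0.7108     1.5150]
x = (I − A)⁻¹ d = adj(I−A)·d / det(I−A), with det(I−A) = 0.6155:
  x_C = (0.7200·100 + 0.1600·140 + 0.1300·110) / 0.6155 = 108.70 / 0.6155 ≈ 176.604
  x_B = (0.4100·100 + 0.7750·140 + 0.2450·110) / 0.6155 = 176.45 / 0.6155 ≈ 286.677
  x_R = (0.4300·100 + 0.4375·140 + 0.9325·110) / 0.6155 = 206.825 / 0.6155 ≈ 336.028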